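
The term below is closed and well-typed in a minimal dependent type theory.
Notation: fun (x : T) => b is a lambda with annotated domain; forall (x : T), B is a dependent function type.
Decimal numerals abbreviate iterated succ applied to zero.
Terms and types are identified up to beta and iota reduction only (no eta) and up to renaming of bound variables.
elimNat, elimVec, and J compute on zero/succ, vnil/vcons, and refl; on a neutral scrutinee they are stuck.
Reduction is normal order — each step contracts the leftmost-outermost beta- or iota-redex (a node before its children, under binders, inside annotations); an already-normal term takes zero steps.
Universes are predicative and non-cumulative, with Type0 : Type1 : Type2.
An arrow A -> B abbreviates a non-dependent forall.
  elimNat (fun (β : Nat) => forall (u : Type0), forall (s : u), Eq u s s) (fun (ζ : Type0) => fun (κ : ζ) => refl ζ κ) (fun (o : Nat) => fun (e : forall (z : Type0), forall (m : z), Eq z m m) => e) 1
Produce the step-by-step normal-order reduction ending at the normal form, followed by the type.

reduction (normal order):
  elimNat (fun (β : Nat) => forall (u : Type0), forall (s : u), Eq u s s) (fun (ζ : Type0) => fun (κ : ζ) => refl ζ κ) (fun (o : Nat) => fun (e : forall (z : Type0), forall (m : z), Eq z m m) => e) 1
  ~> (fun (β : Nat) => fun (u : forall (s : Type0), forall (ζ : s), Eq s ζ ζ) => u) 0 (elimNat (fun (κ : Nat) => forall (o : Type0), forall (e : o), Eq o e e) (fun (z : Type0) => fun (m : z) => refl z m) (fun (a : Nat) => fun (l : forall (n : Type0), forall (ψ : n), Eq n ψ ψ) => l) 0)
  ~> (fun (β : forall (u : Type0), forall (s : u), Eq u s s) => β) (elimNat (fun (ζ : Nat) => forall (κ : Type0), forall (o : κ), Eq κ o o) (fun (e : Type0) => fun (z : e) => refl e z) (fun (m : Nat) => fun (a : forall (l : Type0), forall (n : l), Eq l n n) => a) 0)
  ~> elimNat (fun (β : Nat) => forall (u : Type0), forall (s : u), Eq u s s) (fun (ζ : Type0) => fun (κ : ζ) => refl ζ κ) (fun (o : Nat) => fun (e : forall (z : Type0), forall (m : z), Eq z m m) => e) 0
  ~> fun (β : Type0) => fun (u : β) => refl β u
type:
  forall (β : Type0), forall (u : β), Eq β u u


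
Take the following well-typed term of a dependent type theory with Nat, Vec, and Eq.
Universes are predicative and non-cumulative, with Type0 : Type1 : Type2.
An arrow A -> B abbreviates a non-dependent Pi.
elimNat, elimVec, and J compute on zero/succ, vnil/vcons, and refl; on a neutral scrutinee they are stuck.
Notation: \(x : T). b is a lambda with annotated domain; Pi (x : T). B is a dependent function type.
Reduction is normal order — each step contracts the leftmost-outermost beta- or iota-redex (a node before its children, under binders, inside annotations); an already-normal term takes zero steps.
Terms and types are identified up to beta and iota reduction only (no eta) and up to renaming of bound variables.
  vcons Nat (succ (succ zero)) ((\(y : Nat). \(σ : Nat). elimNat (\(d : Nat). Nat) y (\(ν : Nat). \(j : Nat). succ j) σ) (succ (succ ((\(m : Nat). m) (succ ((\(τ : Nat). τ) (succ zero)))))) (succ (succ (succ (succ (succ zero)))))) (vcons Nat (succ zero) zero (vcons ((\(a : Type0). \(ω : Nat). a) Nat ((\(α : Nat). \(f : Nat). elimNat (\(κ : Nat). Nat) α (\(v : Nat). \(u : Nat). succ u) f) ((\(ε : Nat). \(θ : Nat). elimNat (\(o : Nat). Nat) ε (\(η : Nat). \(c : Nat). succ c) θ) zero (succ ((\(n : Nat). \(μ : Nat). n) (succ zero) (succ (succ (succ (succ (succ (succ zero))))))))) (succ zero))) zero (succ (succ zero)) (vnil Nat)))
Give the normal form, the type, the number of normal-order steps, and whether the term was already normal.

normal form:
  vcons Nat (succ (succ zero)) (succ (succ (succ (succ (succ (succ (succ (succ (succ zero))))))))) (vcons Nat (succ zero) zero (vcons Nat zero (succ (succ zero)) (vnil Nat)))
the term's type:
  Vec Nat (succ (succ (succ zero)))
reduction steps (normal order): 22
started in normal form: no
first redex: a beta-redex


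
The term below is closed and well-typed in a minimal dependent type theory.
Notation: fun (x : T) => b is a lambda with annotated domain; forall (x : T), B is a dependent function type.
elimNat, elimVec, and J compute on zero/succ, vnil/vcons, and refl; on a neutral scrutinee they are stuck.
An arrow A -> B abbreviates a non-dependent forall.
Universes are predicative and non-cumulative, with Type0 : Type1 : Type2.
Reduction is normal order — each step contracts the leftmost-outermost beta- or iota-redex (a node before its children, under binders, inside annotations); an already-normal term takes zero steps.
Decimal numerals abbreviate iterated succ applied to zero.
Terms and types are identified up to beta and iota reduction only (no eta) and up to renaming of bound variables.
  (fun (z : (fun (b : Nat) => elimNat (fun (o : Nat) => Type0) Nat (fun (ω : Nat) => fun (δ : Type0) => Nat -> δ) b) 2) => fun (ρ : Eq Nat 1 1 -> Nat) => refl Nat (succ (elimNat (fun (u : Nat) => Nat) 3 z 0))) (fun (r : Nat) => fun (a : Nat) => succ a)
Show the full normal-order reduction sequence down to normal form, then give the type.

normal-order reduction:
  (fun (z : (fun (b : Nat) => elimNat (fun (o : Nat) => Type0) Nat (fun (ω : Nat) => fun (δ : Type0) => Nat -> δ) b) 2) => fun (ρ : Eq Nat 1 1 -> Nat) => refl Nat (succ (elimNat (fun (u : Nat) => Nat) 3 z 0))) (fun (r : Nat) => fun (a : Nat) => succ a)
  ~> fun (z : Eq Nat 1 1 -> Nat) => refl Nat (succ (elimNat (fun (b : Nat) => Nat) 3 (fun (o : Nat) => fun (ω : Nat) => succ ω) 0))
  ~> fun (z : Eq Nat 1 1 -> Nat) => refl Nat 4
type:
  (Eq Nat 1 1 -> Nat) -> Eq Nat 4 4


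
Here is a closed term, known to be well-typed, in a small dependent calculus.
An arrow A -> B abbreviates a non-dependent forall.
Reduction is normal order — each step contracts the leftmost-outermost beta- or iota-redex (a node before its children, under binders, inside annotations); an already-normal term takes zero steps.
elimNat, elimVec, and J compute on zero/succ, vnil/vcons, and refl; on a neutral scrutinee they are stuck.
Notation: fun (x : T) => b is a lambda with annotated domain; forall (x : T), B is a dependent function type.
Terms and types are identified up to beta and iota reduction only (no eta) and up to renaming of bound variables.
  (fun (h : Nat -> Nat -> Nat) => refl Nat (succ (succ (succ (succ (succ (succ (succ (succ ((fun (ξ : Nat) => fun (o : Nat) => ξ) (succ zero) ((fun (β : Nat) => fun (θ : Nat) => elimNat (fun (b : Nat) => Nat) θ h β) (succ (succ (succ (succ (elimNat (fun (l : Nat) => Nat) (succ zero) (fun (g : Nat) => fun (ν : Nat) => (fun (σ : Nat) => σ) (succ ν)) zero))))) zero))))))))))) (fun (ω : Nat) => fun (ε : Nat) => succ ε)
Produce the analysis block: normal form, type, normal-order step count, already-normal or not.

resulting normal form:
  refl Nat (succ (succ (succ (succ (succ (succ (succ (succ (succ zero)))))))))
the term's type:
  Eq Nat (succ (succ (succ (succ (succ (succ (succ (succ (succ zero))))))))) (succ (succ (succ (succ (succ (succ (succ (succ (succ zero)))))))))
steps to reach normal form (normal order): 3
started in normal form: no
first redex: a beta-redex


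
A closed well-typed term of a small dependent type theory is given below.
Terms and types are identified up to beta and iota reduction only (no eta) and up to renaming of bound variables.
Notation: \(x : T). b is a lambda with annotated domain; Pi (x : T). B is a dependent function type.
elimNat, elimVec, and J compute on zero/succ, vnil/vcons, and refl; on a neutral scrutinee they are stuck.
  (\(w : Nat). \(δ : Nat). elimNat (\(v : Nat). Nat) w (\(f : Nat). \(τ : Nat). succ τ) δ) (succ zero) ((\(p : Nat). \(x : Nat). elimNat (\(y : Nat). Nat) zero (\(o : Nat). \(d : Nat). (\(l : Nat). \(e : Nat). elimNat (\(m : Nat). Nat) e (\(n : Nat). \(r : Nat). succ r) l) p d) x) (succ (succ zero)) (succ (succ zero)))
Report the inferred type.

type:
  Nat


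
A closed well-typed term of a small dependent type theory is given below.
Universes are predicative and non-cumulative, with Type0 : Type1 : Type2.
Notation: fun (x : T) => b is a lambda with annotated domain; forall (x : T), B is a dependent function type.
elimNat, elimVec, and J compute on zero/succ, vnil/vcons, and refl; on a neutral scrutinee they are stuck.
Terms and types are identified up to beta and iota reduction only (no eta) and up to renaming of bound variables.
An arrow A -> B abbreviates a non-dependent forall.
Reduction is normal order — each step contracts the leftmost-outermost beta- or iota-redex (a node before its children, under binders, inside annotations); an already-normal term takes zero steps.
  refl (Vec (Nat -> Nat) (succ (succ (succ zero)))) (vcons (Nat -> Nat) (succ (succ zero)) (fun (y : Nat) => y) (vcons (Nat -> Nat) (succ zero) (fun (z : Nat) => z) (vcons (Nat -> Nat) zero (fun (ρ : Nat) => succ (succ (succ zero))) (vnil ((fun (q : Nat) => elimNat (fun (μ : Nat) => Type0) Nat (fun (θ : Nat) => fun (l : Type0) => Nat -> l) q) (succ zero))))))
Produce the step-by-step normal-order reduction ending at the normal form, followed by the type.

normal-order reduction sequence:
  refl (Vec (Nat -> Nat) (succ (succ (succ zero)))) (vcons (Nat -> Nat) (succ (succ zero)) (fun (y : Nat) => y) (vcons (Nat -> Nat) (succ zero) (fun (z : Nat) => z) (vcons (Nat -> Nat) zero (fun (ρ : Nat) => succ (succ (succ zero))) (vnil ((fun (q : Nat) => elimNat (fun (μ : Nat) => Type0) Nat (fun (θ : Nat) => fun (l : Type0) => Nat -> l) q) (succ zero))))))
  ~> refl (Vec (Nat -> Nat) (succ (succ (succ zero)))) (vcons (Nat -> Nat) (succ (succ zero)) (fun (y : Nat) => y) (vcons (Nat -> Nat) (succ zero) (fun (z : Nat) => z) (vcons (Nat -> Nat) zero (fun (ρ : Nat) => succ (succ (succ zero))) (vnil (elimNat (fun (q : Nat) => Type0) Nat (fun (μ : Nat) => fun (θ : Type0) => Nat -> θ) (succ zero))))))
  ~> refl (Vec (Nat -> Nat) (succ (succ (succ zero)))) (vcons (Nat -> Nat) (succ (succ zero)) (fun (y : Nat) => y) (vcons (Nat -> Nat) (succ zero) (fun (z : Nat) => z) (vcons (Nat -> Nat) zero (fun (ρ : Nat) => succ (succ (succ zero))) (vnil ((fun (q : Nat) => fun (μ : Type0) => Nat -> μ) zero (elimNat (fun (θ : Nat) => Type0) Nat (fun (l : Nat) => fun (γ : Type0) => Nat -> γ) zero))))))
  ~> refl (Vec (Nat -> Nat) (succ (succ (succ zero)))) (vcons (Nat -> Nat) (succ (succ zero)) (fun (y : Nat) => y) (vcons (Nat -> Nat) (succ zero) (fun (z : Nat) => z) (vcons (Nat -> Nat) zero (fun (ρ : Nat) => succ (succ (succ zero))) (vnil ((fun (q : Type0) => Nat -> q) (elimNat (fun (μ : Nat) => Type0) Nat (fun (θ : Nat) => fun (l : Type0) => Nat -> l) zero))))))
  ~> refl (Vec (Nat -> Nat) (succ (succ (succ zero)))) (vcons (Nat -> Nat) (succ (succ zero)) (fun (y : Nat) => y) (vcons (Nat -> Nat) (succ zero) (fun (z : Nat) => z) (vcons (Nat -> Nat) zero (fun (ρ : Nat) => succ (succ (succ zero))) (vnil (Nat -> elimNat (fun (q : Nat) => Type0) Nat (fun (μ : Nat) => fun (θ : Type0) => Nat -> θ) zero)))))
  ~> refl (Vec (Nat -> Nat) (succ (succ (succ zero)))) (vcons (Nat -> Nat) (succ (succ zero)) (fun (y : Nat) => y) (vcons (Nat -> Nat) (succ zero) (fun (z : Nat) => z) (vcons (Nat -> Nat) zero (fun (ρ : Nat) => succ (succ (succ zero))) (vnil (Nat -> Nat)))))
the term's type:
  Eq (Vec (Nat -> Nat) (succ (succ (succ zero)))) (vcons (Nat -> Nat) (succ (succ zero)) (fun (y : Nat) => y) (vcons (Nat -> Nat) (succ zero) (fun (z : Nat) => z) (vcons (Nat -> Nat) zero (fun (ρ : Nat) => succ (succ (succ zero))) (vnil (Nat -> Nat))))) (vcons (Nat -> Nat) (succ (succ zero)) (fun (q : Nat) => q) (vcons (Nat -> Nat) (succ zero) (fun (μ : Nat) => μ) (vcons (Nat -> Nat) zero (fun (θ : Nat) => succ (succ (succ zero))) (vnil (Nat -> Nat)))))


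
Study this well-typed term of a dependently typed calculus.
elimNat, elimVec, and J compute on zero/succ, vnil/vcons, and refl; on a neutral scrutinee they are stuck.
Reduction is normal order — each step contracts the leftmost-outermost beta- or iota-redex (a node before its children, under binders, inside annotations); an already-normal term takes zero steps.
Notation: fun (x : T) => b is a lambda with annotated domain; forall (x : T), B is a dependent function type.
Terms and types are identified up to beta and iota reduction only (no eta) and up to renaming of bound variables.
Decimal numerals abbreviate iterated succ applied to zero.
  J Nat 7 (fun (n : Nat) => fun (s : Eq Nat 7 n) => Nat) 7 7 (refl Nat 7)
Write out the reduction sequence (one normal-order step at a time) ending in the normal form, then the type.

normal-order reduction sequence:
  J Nat 7 (fun (n : Nat) => fun (s : Eq Nat 7 n) => Nat) 7 7 (refl Nat 7)
  ~> 7
type:
  Nat


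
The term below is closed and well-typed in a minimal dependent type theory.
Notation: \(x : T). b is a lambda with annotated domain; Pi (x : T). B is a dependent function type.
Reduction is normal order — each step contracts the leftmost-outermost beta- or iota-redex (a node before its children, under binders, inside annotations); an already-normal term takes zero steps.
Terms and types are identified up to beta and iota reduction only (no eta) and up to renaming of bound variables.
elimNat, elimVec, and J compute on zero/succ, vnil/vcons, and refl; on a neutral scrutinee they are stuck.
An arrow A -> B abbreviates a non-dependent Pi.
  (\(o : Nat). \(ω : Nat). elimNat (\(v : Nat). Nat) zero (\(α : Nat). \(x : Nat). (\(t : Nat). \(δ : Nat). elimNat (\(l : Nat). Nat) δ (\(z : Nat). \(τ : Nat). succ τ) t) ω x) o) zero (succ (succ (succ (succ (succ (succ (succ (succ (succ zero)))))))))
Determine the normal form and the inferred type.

normal form:
  zero
inferred type:
  Nat


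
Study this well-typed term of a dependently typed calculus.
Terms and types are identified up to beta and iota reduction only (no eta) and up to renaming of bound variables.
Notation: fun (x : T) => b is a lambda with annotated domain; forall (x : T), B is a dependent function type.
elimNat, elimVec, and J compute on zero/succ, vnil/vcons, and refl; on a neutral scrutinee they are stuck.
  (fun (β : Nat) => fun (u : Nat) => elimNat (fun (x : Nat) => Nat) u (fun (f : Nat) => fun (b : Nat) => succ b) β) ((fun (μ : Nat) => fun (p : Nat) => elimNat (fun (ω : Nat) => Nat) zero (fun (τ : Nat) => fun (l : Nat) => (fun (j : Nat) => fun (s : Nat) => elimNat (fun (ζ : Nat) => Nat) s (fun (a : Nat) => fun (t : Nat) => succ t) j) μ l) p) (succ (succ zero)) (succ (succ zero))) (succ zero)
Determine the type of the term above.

the term's type:
  Nat


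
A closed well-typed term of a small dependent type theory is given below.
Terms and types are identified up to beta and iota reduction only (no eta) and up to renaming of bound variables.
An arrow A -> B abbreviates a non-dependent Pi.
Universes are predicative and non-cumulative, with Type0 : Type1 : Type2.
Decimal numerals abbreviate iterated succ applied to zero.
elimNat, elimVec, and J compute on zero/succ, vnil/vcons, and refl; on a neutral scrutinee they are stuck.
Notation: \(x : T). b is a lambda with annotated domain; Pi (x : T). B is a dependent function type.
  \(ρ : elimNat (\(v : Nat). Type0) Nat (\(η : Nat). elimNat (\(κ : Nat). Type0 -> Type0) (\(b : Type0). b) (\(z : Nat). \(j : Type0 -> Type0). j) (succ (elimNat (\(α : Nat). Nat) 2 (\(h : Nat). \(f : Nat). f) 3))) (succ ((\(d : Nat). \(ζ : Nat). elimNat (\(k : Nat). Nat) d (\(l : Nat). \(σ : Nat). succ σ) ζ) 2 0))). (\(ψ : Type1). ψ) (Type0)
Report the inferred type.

the term's type:
  Nat -> Type1


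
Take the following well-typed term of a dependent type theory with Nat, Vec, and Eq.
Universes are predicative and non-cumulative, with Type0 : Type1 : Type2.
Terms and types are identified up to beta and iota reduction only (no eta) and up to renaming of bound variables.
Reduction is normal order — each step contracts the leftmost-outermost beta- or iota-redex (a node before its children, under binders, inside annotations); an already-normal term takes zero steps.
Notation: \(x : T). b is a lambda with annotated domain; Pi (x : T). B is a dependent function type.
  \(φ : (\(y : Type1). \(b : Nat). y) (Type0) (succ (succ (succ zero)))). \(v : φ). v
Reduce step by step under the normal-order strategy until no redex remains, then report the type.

normal-order reduction:
  \(φ : (\(y : Type1). \(b : Nat). y) (Type0) (succ (succ (succ zero)))). \(v : φ). v
  ~> \(φ : (\(y : Nat). Type0) (succ (succ (succ zero)))). \(b : φ). b
  ~> \(φ : Type0). \(y : φ). y
inferred type:
  Pi (φ : Type0). Pi (y : φ). φ


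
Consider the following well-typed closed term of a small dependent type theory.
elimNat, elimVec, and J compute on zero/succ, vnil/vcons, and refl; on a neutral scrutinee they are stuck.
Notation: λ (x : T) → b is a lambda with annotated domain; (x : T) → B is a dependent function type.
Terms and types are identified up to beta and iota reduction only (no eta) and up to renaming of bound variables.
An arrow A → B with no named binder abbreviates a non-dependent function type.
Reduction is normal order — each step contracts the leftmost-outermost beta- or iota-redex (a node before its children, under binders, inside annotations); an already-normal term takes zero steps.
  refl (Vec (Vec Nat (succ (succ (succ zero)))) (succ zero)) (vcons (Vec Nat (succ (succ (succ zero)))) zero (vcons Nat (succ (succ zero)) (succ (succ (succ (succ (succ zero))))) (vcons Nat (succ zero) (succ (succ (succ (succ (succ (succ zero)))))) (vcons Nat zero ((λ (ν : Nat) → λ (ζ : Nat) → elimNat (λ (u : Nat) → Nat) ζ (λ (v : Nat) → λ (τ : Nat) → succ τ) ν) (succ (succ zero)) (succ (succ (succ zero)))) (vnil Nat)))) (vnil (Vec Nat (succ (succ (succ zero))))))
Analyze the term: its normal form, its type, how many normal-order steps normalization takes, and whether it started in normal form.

resulting normal form:
  refl (Vec (Vec Nat (succ (succ (succ zero)))) (succ zero)) (vcons (Vec Nat (succ (succ (succ zero)))) zero (vcons Nat (succ (succ zero)) (succ (succ (succ (succ (succ zero))))) (vcons Nat (succ zero) (succ (succ (succ (succ (succ (succ zero)))))) (vcons Nat zero (succ (succ (succ (succ (succ zero))))) (vnil Nat)))) (vnil (Vec Nat (succ (succ (succ zero))))))
the term's type:
  Eq (Vec (Vec Nat (succ (succ (succ zero)))) (succ zero)) (vcons (Vec Nat (succ (succ (succ zero)))) zero (vcons Nat (succ (succ zero)) (succ (succ (succ (succ (succ zero))))) (vcons Nat (succ zero) (succ (succ (succ (succ (succ (succ zero)))))) (vcons Nat zero (succ (succ (succ (succ (succ zero))))) (vnil Nat)))) (vnil (Vec Nat (succ (succ (succ zero)))))) (vcons (Vec Nat (succ (succ (succ zero)))) zero (vcons Nat (succ (succ zero)) (succ (succ (succ (succ (succ zero))))) (vcons Nat (succ zero) (succ (succ (succ (succ (succ (succ zero)))))) (vcons Nat zero (succ (succ (succ (succ (succ zero))))) (vnil Nat)))) (vnil (Vec Nat (succ (succ (succ zero))))))
steps to reach normal form (normal order): 9
term was already normal: no
first contracted redex: a beta-redex


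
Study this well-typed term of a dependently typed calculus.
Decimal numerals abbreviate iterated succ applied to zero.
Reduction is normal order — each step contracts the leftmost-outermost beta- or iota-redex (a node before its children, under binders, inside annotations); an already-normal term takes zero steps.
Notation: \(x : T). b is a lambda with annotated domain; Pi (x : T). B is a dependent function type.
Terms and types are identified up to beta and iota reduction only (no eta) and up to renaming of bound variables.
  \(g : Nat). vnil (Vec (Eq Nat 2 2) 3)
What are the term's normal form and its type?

normal form:
  \(g : Nat). vnil (Vec (Eq Nat 2 2) 3)
inferred type:
  Pi (g : Nat). Vec (Vec (Eq Nat 2 2) 3) 0


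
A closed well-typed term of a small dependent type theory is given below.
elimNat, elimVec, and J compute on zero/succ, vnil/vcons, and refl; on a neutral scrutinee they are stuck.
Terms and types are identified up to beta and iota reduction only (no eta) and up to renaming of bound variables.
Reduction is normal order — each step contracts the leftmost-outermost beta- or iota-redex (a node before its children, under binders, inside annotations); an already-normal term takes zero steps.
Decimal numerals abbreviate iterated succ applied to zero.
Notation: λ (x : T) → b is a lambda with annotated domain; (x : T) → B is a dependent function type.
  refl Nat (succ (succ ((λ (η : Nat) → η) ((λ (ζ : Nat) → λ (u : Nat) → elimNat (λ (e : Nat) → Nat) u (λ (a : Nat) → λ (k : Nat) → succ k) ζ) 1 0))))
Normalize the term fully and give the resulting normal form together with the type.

normal form:
  refl Nat 3
the term's type:
  Eq Nat 3 3


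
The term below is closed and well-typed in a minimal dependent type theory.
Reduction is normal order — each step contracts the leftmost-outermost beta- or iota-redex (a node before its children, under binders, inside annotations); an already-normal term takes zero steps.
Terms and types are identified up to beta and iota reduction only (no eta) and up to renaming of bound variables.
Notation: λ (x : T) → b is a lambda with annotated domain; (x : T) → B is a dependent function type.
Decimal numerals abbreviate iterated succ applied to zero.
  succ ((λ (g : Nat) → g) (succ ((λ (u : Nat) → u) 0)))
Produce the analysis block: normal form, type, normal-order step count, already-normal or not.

resulting normal form:
  2
inferred type:
  Nat
reduction steps (normal order): 2
started in normal form: no
first contracted redex: a beta-redex


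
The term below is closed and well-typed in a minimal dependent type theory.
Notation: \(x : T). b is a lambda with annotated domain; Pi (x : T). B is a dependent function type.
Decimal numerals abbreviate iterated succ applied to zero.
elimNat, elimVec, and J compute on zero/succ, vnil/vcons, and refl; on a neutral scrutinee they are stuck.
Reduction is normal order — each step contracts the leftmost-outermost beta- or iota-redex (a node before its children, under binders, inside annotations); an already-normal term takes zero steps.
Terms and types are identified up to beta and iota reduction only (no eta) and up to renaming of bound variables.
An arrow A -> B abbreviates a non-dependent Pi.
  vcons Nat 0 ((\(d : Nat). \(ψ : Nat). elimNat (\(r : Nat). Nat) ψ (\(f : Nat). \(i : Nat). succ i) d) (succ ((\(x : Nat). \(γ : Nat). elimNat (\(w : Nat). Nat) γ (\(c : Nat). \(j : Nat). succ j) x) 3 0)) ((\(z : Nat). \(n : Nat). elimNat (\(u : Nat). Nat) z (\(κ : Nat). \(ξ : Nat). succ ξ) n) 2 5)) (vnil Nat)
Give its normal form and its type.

resulting normal form:
  vcons Nat 0 11 (vnil Nat)
inferred type:
  Vec Nat 1
observation: contracting a beta-redex first, the term normalizes in 45 steps.


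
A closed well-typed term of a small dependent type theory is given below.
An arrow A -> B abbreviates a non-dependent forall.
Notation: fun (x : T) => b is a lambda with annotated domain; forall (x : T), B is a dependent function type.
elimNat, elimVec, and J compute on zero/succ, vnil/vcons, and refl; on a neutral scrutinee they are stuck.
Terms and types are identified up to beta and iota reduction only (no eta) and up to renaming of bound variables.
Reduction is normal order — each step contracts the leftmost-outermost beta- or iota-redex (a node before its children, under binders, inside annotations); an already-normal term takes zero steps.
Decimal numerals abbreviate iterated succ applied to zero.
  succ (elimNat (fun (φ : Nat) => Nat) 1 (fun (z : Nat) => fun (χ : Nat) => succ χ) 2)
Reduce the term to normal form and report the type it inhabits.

resulting normal form:
  4
type:
  Nat
observation: the term reaches its normal form after 7 normal-order steps.


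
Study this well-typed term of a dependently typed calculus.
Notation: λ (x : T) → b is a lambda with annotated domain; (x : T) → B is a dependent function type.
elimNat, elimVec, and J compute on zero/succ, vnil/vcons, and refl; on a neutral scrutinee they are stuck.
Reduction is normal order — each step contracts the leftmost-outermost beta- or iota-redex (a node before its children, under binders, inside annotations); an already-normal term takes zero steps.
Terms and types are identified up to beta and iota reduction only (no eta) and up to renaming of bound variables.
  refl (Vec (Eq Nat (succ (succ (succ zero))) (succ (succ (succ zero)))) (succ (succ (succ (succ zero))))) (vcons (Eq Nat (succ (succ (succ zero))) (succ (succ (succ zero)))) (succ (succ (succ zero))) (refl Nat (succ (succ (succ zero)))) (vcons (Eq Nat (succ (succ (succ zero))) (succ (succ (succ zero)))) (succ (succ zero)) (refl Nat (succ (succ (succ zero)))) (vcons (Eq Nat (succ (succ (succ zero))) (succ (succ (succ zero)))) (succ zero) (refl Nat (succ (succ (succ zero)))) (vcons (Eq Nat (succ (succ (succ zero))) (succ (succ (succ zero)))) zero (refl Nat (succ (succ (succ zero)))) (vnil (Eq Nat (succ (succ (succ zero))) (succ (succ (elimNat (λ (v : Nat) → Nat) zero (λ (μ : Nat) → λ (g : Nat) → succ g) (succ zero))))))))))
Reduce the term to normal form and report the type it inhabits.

normal form:
  refl (Vec (Eq Nat (succ (succ (succ zero))) (succ (succ (succ zero)))) (succ (succ (succ (succ zero))))) (vcons (Eq Nat (succ (succ (succ zero))) (succ (succ (succ zero)))) (succ (succ (succ zero))) (refl Nat (succ (succ (succ zero)))) (vcons (Eq Nat (succ (succ (succ zero))) (succ (succ (succ zero)))) (succ (succ zero)) (refl Nat (succ (succ (succ zero)))) (vcons (Eq Nat (succ (succ (succ zero))) (succ (succ (succ zero)))) (succ zero) (refl Nat (succ (succ (succ zero)))) (vcons (Eq Nat (succ (succ (succ zero))) (succ (succ (succ zero)))) zero (refl Nat (succ (succ (succ zero)))) (vnil (Eq Nat (succ (succ (succ zero))) (succ (succ (succ zero)))))))))
inferred type:
  Eq (Vec (Eq Nat (succ (succ (succ zero))) (succ (succ (succ zero)))) (succ (succ (succ (succ zero))))) (vcons (Eq Nat (succ (succ (succ zero))) (succ (succ (succ zero)))) (succ (succ (succ zero))) (refl Nat (succ (succ (succ zero)))) (vcons (Eq Nat (succ (succ (succ zero))) (succ (succ (succ zero)))) (succ (succ zero)) (refl Nat (succ (succ (succ zero)))) (vcons (Eq Nat (succ (succ (succ zero))) (succ (succ (succ zero)))) (succ zero) (refl Nat (succ (succ (succ zero)))) (vcons (Eq Nat (succ (succ (succ zero))) (succ (succ (succ zero)))) zero (refl Nat (succ (succ (succ zero)))) (vnil (Eq Nat (succ (succ (succ zero))) (succ (succ (succ zero))))))))) (vcons (Eq Nat (succ (succ (succ zero))) (succ (succ (succ zero)))) (succ (succ (succ zero))) (refl Nat (succ (succ (succ zero)))) (vcons (Eq Nat (succ (succ (succ zero))) (succ (succ (succ zero)))) (succ (succ zero)) (refl Nat (succ (succ (succ zero)))) (vcons (Eq Nat (succ (succ (succ zero))) (succ (succ (succ zero)))) (succ zero) (refl Nat (succ (succ (succ zero)))) (vcons (Eq Nat (succ (succ (succ zero))) (succ (succ (succ zero)))) zero (refl Nat (succ (succ (succ zero)))) (vnil (Eq Nat (succ (succ (succ zero))) (succ (succ (succ zero)))))))))


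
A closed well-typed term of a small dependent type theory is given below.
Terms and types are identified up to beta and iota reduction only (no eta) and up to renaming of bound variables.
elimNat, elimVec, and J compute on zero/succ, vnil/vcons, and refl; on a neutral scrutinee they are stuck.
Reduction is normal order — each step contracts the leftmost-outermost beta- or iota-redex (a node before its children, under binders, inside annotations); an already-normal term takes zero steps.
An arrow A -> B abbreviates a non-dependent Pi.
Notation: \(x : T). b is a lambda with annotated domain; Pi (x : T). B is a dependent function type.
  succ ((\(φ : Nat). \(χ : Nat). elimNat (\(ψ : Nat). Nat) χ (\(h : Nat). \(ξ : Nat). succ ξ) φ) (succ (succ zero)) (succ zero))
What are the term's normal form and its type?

resulting normal form:
  succ (succ (succ (succ zero)))
type:
  Nat
observation: the first redex contracted is a beta-redex; the normal form is reached in 9 normal-order steps.


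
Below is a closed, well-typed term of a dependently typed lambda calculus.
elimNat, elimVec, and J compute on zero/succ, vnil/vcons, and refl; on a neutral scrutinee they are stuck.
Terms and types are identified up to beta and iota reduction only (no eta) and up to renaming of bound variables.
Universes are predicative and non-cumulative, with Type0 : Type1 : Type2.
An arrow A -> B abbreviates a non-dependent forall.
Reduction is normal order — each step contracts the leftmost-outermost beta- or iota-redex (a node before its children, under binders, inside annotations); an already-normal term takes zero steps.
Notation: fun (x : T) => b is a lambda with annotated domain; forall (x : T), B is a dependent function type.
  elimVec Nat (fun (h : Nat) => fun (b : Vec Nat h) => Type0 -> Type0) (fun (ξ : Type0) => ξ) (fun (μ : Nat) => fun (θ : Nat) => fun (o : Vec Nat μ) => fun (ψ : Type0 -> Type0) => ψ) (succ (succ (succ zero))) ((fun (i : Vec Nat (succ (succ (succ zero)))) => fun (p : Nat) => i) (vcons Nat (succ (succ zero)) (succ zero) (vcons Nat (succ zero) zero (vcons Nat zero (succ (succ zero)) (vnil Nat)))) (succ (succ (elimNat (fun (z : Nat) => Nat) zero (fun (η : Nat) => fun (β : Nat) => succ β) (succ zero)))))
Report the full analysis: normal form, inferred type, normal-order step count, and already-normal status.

resulting normal form:
  fun (h : Type0) => h
inferred type:
  Type0 -> Type0
reduction steps (normal order): 18
started in normal form: no
first redex: a beta-redex


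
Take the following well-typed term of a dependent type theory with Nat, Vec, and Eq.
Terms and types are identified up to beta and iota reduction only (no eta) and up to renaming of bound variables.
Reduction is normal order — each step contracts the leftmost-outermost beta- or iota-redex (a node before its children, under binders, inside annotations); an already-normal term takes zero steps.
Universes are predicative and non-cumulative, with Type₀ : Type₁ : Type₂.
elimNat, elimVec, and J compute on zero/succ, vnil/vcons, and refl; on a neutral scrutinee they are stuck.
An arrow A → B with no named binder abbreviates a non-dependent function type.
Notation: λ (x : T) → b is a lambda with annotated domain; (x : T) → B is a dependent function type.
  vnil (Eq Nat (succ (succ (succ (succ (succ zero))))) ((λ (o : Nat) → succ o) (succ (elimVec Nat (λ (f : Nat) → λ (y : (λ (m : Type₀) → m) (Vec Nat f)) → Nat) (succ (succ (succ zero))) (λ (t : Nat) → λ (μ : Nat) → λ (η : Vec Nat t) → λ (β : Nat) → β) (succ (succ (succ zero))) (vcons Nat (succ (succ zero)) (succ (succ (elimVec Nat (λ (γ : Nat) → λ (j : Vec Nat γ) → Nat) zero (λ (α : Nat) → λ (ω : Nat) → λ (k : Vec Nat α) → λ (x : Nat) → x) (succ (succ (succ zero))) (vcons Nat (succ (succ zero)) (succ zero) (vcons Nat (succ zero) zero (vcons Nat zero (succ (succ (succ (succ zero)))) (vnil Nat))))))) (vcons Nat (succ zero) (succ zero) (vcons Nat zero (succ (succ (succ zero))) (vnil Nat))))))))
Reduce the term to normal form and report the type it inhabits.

resulting normal form:
  vnil (Eq Nat (succ (succ (succ (succ (succ zero))))) (succ (succ (succ (succ (succ zero))))))
inferred type:
  Vec (Eq Nat (succ (succ (succ (succ (succ zero))))) (succ (succ (succ (succ (succ zero)))))) zero


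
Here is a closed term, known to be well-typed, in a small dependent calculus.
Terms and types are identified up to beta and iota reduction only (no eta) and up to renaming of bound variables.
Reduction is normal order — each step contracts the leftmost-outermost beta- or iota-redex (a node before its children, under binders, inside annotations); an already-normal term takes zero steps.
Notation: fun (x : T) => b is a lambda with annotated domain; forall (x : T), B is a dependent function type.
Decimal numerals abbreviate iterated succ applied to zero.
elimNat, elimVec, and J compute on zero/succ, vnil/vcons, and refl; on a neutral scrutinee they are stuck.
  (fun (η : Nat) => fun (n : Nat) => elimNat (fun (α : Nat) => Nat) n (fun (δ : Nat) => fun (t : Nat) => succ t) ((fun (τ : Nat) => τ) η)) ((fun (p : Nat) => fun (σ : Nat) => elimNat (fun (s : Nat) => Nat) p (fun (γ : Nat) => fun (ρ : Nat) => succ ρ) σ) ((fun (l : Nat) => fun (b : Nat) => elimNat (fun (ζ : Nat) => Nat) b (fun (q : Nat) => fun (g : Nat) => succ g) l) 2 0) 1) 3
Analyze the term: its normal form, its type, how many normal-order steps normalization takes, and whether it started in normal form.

reduced normal form:
  6
inferred type:
  Nat
reduction steps (normal order): 28
already normal: no
first contracted redex: a beta-redex


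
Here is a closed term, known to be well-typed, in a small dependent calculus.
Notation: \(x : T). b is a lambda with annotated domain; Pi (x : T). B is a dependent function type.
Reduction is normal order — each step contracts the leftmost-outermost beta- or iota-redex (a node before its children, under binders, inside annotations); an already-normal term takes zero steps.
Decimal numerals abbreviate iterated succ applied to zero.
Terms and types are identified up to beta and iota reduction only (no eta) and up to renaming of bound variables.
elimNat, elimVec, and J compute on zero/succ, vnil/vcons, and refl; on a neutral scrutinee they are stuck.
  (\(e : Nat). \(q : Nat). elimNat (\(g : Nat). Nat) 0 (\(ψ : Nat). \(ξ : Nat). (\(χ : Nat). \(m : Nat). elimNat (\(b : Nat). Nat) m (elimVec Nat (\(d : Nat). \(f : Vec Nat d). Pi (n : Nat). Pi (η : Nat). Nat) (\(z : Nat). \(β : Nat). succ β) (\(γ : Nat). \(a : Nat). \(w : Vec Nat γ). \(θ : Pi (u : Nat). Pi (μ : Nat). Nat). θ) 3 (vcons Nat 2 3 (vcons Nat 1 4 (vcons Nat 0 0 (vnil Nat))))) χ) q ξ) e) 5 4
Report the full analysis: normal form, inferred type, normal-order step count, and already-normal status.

normal form:
  20
the term's type:
  Nat
reduction steps (normal order): 413
term was already normal: no
first redex: a beta-redex


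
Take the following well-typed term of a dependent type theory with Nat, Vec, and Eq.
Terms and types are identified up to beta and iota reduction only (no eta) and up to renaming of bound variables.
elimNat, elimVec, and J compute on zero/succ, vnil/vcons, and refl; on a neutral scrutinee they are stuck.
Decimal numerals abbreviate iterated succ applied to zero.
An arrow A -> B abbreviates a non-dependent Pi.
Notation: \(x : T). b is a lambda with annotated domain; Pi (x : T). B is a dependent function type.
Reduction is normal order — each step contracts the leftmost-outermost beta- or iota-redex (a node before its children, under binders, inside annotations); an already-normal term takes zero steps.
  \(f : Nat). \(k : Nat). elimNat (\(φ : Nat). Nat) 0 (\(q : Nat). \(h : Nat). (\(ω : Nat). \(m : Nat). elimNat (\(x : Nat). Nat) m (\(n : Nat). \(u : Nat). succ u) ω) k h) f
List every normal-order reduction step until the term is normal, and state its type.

normal-order reduction sequence:
  \(f : Nat). \(k : Nat). elimNat (\(φ : Nat). Nat) 0 (\(q : Nat). \(h : Nat). (\(ω : Nat). \(m : Nat). elimNat (\(x : Nat). Nat) m (\(n : Nat). \(u : Nat). succ u) ω) k h) f
  ~> \(f : Nat). \(k : Nat). elimNat (\(φ : Nat). Nat) 0 (\(q : Nat). \(h : Nat). (\(ω : Nat). elimNat (\(m : Nat). Nat) ω (\(x : Nat). \(n : Nat). succ n) k) h) f
  ~> \(f : Nat). \(k : Nat). elimNat (\(φ : Nat). Nat) 0 (\(q : Nat). \(h : Nat). elimNat (\(ω : Nat). Nat) h (\(m : Nat). \(x : Nat). succ x) k) f
type:
  Nat -> Nat -> Nat


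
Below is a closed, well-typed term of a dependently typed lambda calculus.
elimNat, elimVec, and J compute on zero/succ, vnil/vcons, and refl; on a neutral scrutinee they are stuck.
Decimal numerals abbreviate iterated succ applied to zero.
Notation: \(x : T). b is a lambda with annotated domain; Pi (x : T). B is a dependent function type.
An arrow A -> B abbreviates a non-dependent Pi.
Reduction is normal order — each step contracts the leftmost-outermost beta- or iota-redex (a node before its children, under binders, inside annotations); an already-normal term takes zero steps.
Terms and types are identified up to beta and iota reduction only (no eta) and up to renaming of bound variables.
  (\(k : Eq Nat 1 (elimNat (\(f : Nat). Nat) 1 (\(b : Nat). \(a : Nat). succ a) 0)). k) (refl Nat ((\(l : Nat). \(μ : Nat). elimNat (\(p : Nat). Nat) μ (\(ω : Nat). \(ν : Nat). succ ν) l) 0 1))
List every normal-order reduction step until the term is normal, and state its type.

normal-order reduction:
  (\(k : Eq Nat 1 (elimNat (\(f : Nat). Nat) 1 (\(b : Nat). \(a : Nat). succ a) 0)). k) (refl Nat ((\(l : Nat). \(μ : Nat). elimNat (\(p : Nat). Nat) μ (\(ω : Nat). \(ν : Nat). succ ν) l) 0 1))
  ~> refl Nat ((\(k : Nat). \(f : Nat). elimNat (\(b : Nat). Nat) f (\(a : Nat). \(l : Nat). succ l) k) 0 1)
  ~> refl Nat ((\(k : Nat). elimNat (\(f : Nat). Nat) k (\(b : Nat). \(a : Nat). succ a) 0) 1)
  ~> refl Nat (elimNat (\(k : Nat). Nat) 1 (\(f : Nat). \(b : Nat). succ b) 0)
  ~> refl Nat 1
inferred type:
  Eq Nat 1 1


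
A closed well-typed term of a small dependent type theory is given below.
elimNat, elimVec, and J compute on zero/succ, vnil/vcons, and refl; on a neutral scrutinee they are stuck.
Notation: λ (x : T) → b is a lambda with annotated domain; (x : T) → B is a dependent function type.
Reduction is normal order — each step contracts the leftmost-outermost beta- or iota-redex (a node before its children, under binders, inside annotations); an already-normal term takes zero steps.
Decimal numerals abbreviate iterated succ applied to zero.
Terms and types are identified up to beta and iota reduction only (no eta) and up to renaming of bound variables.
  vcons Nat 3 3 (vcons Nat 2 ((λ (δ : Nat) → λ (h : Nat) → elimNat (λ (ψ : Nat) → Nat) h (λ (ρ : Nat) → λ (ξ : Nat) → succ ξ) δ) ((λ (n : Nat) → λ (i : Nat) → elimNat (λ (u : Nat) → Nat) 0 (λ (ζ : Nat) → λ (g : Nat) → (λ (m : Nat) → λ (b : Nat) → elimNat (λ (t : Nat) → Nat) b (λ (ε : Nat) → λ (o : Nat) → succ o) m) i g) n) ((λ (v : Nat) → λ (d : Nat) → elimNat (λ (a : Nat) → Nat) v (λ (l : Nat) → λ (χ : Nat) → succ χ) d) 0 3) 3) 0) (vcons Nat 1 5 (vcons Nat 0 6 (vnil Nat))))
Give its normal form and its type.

normal form:
  vcons Nat 3 3 (vcons Nat 2 9 (vcons Nat 1 5 (vcons Nat 0 6 (vnil Nat))))
the term's type:
  Vec Nat 4


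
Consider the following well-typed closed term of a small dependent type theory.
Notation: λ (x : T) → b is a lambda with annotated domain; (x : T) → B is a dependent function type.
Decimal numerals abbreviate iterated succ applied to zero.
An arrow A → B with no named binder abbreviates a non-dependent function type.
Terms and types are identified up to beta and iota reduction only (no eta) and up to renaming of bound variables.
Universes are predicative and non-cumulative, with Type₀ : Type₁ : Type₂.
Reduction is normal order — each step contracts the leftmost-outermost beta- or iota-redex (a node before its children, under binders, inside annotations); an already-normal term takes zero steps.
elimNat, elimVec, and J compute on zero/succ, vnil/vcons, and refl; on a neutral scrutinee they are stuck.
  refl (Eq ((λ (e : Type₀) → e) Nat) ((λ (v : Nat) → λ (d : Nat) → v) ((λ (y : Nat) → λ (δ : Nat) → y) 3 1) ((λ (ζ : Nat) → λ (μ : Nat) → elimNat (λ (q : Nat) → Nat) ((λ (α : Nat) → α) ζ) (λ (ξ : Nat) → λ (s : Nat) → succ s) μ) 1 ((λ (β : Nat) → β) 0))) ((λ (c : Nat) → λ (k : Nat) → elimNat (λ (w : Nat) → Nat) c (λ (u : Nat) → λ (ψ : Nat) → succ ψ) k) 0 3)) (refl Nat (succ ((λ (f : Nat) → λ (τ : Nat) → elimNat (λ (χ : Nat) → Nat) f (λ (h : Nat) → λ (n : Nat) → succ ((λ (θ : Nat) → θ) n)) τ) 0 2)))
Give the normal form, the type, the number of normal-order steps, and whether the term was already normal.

resulting normal form:
  refl (Eq Nat 3 3) (refl Nat 3)
the term's type:
  Eq (Eq Nat 3 3) (refl Nat 3) (refl Nat 3)
steps to reach normal form (normal order): 28
already normal: no
first redex: a beta-redex


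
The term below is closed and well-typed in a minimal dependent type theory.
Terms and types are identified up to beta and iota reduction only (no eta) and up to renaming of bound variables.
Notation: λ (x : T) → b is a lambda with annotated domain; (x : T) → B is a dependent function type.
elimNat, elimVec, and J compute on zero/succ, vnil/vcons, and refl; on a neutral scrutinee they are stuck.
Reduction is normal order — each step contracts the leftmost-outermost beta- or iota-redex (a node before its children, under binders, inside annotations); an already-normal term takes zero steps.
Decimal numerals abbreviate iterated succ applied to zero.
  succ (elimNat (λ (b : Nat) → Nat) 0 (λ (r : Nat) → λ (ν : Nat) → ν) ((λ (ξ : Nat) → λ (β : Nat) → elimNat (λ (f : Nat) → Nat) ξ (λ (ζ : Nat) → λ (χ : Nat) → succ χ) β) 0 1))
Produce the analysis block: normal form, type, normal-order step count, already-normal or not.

reduced normal form:
  1
the term's type:
  Nat
steps to reach normal form (normal order): 10
started in normal form: no
first contracted redex: a beta-redex
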